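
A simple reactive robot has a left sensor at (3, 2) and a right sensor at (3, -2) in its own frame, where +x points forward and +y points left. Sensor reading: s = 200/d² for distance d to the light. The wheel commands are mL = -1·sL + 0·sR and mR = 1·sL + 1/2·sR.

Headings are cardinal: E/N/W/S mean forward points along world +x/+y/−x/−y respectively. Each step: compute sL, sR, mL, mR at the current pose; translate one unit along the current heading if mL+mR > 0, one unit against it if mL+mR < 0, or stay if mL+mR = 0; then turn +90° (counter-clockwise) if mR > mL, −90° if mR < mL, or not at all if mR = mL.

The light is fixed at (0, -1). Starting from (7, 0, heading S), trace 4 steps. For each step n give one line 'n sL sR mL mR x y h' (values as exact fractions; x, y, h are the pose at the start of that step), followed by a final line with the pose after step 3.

0 40/17 200/29 -40/17 2860/493 7 0 S
1 25/13 25/13 -25/13 75/26 7 -1 E
2 40/9 200/109 -40/9 5260/981 8 -1 N
3 100/13 100/17 -100/13 2350/221 8 0 W
final 7 0 S

n=0: pose=(7,0,S); sL=40/17, sR=200/29; mL=-40/17, mR=2860/493; mL+mR=100/29 → advance +1; mR−mL=4020/493 → turn +1·90°
n=1: pose=(7,-1,E); sL=25/13, sR=25/13; mL=-25/13, mR=75/26; mL+mR=25/26 → advance +1; mR−mL=125/26 → turn +1·90°
n=2: pose=(8,-1,N); sL=40/9, sR=200/109; mL=-40/9, mR=5260/981; mL+mR=100/109 → advance +1; mR−mL=9620/981 → turn +1·90°
n=3: pose=(8,0,W); sL=100/13, sR=100/17; mL=-100/13, mR=2350/221; mL+mR=50/17 → advance +1; mR−mL=4050/221 → turn +1·90°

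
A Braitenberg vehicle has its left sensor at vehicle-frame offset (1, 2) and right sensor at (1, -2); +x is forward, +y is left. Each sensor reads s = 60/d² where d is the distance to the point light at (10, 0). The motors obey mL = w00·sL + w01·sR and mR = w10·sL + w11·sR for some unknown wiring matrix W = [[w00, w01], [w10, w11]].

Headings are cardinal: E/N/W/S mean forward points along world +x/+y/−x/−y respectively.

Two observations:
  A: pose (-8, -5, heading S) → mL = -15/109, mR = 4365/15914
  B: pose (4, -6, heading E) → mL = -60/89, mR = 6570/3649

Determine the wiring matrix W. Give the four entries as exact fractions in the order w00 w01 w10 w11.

0 -1 1 1/2

obs A: pose=(-8,-5,S) → sL=15/73, sR=15/109, mL=-15/109, mR=4365/15914
obs B: pose=(4,-6,E) → sL=60/41, sR=60/89, mL=-60/89, mR=6570/3649
sensor matrix S = [[15/73, 15/109], [60/41, 60/89]]; det S = -1825200/29035093
solve [mL_A; mL_B] = S·[w00; w01] and [mR_A; mR_B] = S·[w10; w11]:
  w00 = 0, w01 = -1, w10 = 1, w11 = 1/2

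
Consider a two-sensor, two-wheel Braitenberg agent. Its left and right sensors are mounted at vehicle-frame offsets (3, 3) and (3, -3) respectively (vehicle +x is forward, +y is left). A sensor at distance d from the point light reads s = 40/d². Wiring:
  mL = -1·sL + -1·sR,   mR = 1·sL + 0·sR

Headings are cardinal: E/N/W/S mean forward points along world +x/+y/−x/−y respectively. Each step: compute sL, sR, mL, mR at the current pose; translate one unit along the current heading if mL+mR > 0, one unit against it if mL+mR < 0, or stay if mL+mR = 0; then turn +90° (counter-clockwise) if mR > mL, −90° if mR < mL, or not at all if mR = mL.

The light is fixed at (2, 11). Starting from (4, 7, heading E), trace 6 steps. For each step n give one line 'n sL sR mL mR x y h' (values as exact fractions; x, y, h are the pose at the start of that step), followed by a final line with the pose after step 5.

0 20/13 20/37 -1000/481 20/13 4 7 E
1 8 40/17 -176/17 8 3 7 N
2 10/17 5 -95/17 10/17 3 6 W
3 40/89 8/13 -1232/1157 40/89 4 6 S
4 20/13 20/37 -1000/481 20/13 4 7 E
5 8 40/17 -176/17 8 3 7 N
final 3 6 W

n=0: pose=(4,7,E); sL=20/13, sR=20/37; mL=-1000/481, mR=20/13; mL+mR=-20/37 → advance -1; mR−mL=1740/481 → turn +1·90°
n=1: pose=(3,7,N); sL=8, sR=40/17; mL=-176/17, mR=8; mL+mR=-40/17 → advance -1; mR−mL=312/17 → turn +1·90°
n=2: pose=(3,6,W); sL=10/17, sR=5; mL=-95/17, mR=10/17; mL+mR=-5 → advance -1; mR−mL=105/17 → turn +1·90°
n=3: pose=(4,6,S); sL=40/89, sR=8/13; mL=-1232/1157, mR=40/89; mL+mR=-8/13 → advance -1; mR−mL=1752/1157 → turn +1·90°
n=4: pose=(4,7,E); sL=20/13, sR=20/37; mL=-1000/481, mR=20/13; mL+mR=-20/37 → advance -1; mR−mL=1740/481 → turn +1·90°
n=5: pose=(3,7,N); sL=8, sR=40/17; mL=-176/17, mR=8; mL+mR=-40/17 → advance -1; mR−mL=312/17 → turn +1·90°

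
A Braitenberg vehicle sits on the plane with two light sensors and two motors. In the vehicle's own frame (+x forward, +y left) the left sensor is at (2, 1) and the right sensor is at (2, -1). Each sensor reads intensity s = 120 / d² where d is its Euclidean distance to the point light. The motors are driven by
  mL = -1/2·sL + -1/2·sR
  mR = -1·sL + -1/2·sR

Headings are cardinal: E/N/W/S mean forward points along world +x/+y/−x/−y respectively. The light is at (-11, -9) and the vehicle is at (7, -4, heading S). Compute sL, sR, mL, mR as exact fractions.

left sensor world pos  = (8, -6); dL² = 370
right sensor world pos = (6, -6); dR² = 298
sL = 120/370 = 12/37
sR = 120/298 = 60/149
mL = -1/2·sL + -1/2·sR = -2004/5513
mR = -1·sL + -1/2·sR = -2898/5513

12/37 60/149 -2004/5513 -2898/5513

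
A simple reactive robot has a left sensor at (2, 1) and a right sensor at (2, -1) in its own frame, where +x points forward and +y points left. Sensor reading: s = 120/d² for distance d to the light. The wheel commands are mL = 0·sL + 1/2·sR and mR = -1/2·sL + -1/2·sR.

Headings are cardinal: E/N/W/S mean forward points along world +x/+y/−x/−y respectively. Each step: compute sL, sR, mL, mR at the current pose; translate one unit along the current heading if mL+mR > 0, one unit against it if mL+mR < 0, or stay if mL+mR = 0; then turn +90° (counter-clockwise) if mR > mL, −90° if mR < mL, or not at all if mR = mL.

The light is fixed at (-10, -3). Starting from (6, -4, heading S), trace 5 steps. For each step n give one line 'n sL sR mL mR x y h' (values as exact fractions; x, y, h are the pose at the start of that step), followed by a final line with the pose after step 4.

0 60/149 20/39 10/39 -2660/5811 6 -4 S
1 120/197 120/197 60/197 -120/197 6 -3 W
2 6/13 15/41 15/82 -441/1066 7 -3 N
3 120/361 24/73 12/73 -8712/26353 7 -4 E
4 60/149 20/39 10/39 -2660/5811 6 -4 S
final 6 -3 W

n=0: pose=(6,-4,S); sL=60/149, sR=20/39; mL=10/39, mR=-2660/5811; mL+mR=-30/149 → advance -1; mR−mL=-4150/5811 → turn -1·90°
n=1: pose=(6,-3,W); sL=120/197, sR=120/197; mL=60/197, mR=-120/197; mL+mR=-60/197 → advance -1; mR−mL=-180/197 → turn -1·90°
n=2: pose=(7,-3,N); sL=6/13, sR=15/41; mL=15/82, mR=-441/1066; mL+mR=-3/13 → advance -1; mR−mL=-318/533 → turn -1·90°
n=3: pose=(7,-4,E); sL=120/361, sR=24/73; mL=12/73, mR=-8712/26353; mL+mR=-60/361 → advance -1; mR−mL=-13044/26353 → turn -1·90°
n=4: pose=(6,-4,S); sL=60/149, sR=20/39; mL=10/39, mR=-2660/5811; mL+mR=-30/149 → advance -1; mR−mL=-4150/5811 → turn -1·90°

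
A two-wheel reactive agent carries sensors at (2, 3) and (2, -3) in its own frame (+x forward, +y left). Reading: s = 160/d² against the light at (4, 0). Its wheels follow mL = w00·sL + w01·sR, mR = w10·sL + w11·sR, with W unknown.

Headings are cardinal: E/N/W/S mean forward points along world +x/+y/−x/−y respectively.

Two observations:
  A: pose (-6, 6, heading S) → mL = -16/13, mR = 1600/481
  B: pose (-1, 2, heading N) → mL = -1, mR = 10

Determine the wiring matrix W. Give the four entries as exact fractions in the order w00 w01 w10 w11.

-1/2 0 1 1

obs A: pose=(-6,6,S) → sL=32/13, sR=32/37, mL=-16/13, mR=1600/481
obs B: pose=(-1,2,N) → sL=2, sR=8, mL=-1, mR=10
sensor matrix S = [[32/13, 32/37], [2, 8]]; det S = 8640/481
solve [mL_A; mL_B] = S·[w00; w01] and [mR_A; mR_B] = S·[w10; w11]:
  w00 = -1/2, w01 = 0, w10 = 1, w11 = 1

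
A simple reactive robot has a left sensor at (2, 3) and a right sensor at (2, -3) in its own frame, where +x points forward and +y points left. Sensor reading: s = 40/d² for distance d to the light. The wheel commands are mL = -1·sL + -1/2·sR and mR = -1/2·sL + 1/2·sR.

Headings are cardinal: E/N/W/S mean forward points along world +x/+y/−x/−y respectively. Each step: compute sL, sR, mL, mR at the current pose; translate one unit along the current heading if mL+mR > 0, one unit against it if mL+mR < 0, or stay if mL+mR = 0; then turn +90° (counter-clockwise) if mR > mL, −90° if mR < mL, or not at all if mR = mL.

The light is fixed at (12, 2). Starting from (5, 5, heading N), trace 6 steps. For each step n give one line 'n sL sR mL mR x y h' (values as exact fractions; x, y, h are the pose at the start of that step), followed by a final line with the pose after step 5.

0 8/25 40/41 -828/1025 336/1025 5 5 N
1 20/41 20/53 -1470/2173 -120/2173 5 4 W
2 40/9 40/81 -380/81 -160/81 6 4 S
3 10/13 5/2 -105/52 45/52 6 5 E
4 8/25 40/41 -828/1025 336/1025 5 5 N
5 20/41 20/53 -1470/2173 -120/2173 5 4 W
final 6 4 S

n=0: pose=(5,5,N); sL=8/25, sR=40/41; mL=-828/1025, mR=336/1025; mL+mR=-12/25 → advance -1; mR−mL=1164/1025 → turn +1·90°
n=1: pose=(5,4,W); sL=20/41, sR=20/53; mL=-1470/2173, mR=-120/2173; mL+mR=-30/41 → advance -1; mR−mL=1350/2173 → turn +1·90°
n=2: pose=(6,4,S); sL=40/9, sR=40/81; mL=-380/81, mR=-160/81; mL+mR=-20/3 → advance -1; mR−mL=220/81 → turn +1·90°
n=3: pose=(6,5,E); sL=10/13, sR=5/2; mL=-105/52, mR=45/52; mL+mR=-15/13 → advance -1; mR−mL=75/26 → turn +1·90°
n=4: pose=(5,5,N); sL=8/25, sR=40/41; mL=-828/1025, mR=336/1025; mL+mR=-12/25 → advance -1; mR−mL=1164/1025 → turn +1·90°
n=5: pose=(5,4,W); sL=20/41, sR=20/53; mL=-1470/2173, mR=-120/2173; mL+mR=-30/41 → advance -1; mR−mL=1350/2173 → turn +1·90°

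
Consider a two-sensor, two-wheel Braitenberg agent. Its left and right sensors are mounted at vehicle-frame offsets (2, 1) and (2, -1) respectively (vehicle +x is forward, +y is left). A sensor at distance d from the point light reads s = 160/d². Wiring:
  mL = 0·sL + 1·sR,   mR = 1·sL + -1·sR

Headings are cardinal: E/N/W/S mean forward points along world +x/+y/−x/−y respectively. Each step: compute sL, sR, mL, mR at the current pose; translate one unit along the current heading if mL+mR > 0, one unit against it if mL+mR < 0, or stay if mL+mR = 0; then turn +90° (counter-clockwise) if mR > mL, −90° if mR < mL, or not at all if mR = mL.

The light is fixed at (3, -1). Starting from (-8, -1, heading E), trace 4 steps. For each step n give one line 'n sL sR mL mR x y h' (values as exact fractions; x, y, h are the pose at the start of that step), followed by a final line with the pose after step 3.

n=0: pose=(-8,-1,E); sL=80/41, sR=80/41; mL=80/41, mR=0; mL+mR=80/41 → advance +1; mR−mL=-80/41 → turn -1·90°
n=1: pose=(-7,-1,S); sL=32/17, sR=32/25; mL=32/25, mR=256/425; mL+mR=32/17 → advance +1; mR−mL=-288/425 → turn -1·90°
n=2: pose=(-7,-2,W); sL=40/37, sR=10/9; mL=10/9, mR=-10/333; mL+mR=40/37 → advance +1; mR−mL=-380/333 → turn -1·90°
n=3: pose=(-8,-2,N); sL=32/29, sR=160/101; mL=160/101, mR=-1408/2929; mL+mR=32/29 → advance +1; mR−mL=-6048/2929 → turn -1·90°

0 80/41 80/41 80/41 0 -8 -1 E
1 32/17 32/25 32/25 256/425 -7 -1 S
2 40/37 10/9 10/9 -10/333 -7 -2 W
3 32/29 160/101 160/101 -1408/2929 -8 -2 N
final -8 -1 E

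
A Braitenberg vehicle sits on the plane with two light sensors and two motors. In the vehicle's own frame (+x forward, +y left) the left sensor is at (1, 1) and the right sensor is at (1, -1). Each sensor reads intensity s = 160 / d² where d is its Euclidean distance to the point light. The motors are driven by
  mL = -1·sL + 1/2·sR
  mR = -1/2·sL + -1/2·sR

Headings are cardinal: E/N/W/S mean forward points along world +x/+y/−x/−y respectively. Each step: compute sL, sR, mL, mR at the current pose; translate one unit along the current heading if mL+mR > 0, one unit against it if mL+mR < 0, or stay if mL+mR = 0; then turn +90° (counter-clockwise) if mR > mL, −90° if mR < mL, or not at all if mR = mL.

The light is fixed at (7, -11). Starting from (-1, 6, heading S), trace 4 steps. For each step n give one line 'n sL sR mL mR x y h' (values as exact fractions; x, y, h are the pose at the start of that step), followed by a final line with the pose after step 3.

0 32/61 160/337 -5904/20557 -10272/20557 -1 6 S
1 16/37 80/221 -2056/8177 -3248/8177 -1 7 W
2 32/85 160/397 -5904/33745 -13152/33745 0 7 N
3 4/9 40/73 -112/657 -326/657 0 6 E
final -1 6 S

n=0: pose=(-1,6,S); sL=32/61, sR=160/337; mL=-5904/20557, mR=-10272/20557; mL+mR=-48/61 → advance -1; mR−mL=-4368/20557 → turn -1·90°
n=1: pose=(-1,7,W); sL=16/37, sR=80/221; mL=-2056/8177, mR=-3248/8177; mL+mR=-24/37 → advance -1; mR−mL=-1192/8177 → turn -1·90°
n=2: pose=(0,7,N); sL=32/85, sR=160/397; mL=-5904/33745, mR=-13152/33745; mL+mR=-48/85 → advance -1; mR−mL=-7248/33745 → turn -1·90°
n=3: pose=(0,6,E); sL=4/9, sR=40/73; mL=-112/657, mR=-326/657; mL+mR=-2/3 → advance -1; mR−mL=-214/657 → turn -1·90°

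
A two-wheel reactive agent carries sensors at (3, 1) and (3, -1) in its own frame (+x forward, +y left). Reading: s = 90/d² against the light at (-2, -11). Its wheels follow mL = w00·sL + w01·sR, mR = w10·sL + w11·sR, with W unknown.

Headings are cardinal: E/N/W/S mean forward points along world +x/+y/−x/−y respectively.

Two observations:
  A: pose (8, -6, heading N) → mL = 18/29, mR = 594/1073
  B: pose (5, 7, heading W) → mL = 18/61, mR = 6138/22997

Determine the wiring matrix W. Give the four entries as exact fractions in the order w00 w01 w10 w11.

obs A: pose=(8,-6,N) → sL=18/29, sR=18/37, mL=18/29, mR=594/1073
obs B: pose=(5,7,W) → sL=18/61, sR=90/377, mL=18/61, mR=6138/22997
sensor matrix S = [[18/29, 18/37], [18/61, 90/377]]; det S = 114048/24675781
solve [mL_A; mL_B] = S·[w00; w01] and [mR_A; mR_B] = S·[w10; w11]:
  w00 = 1, w01 = 0, w10 = 1/2, w11 = 1/2

1 0 1/2 1/2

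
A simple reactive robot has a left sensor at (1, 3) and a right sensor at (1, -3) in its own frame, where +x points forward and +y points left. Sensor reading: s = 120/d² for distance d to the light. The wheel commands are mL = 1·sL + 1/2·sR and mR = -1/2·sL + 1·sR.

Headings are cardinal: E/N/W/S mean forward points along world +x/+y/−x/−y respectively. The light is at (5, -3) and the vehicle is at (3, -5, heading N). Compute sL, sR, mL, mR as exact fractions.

60/13 60 450/13 750/13

left sensor world pos  = (0, -4); dL² = 26
right sensor world pos = (6, -4); dR² = 2
sL = 120/26 = 60/13
sR = 120/2 = 60
mL = 1·sL + 1/2·sR = 450/13
mR = -1/2·sL + 1·sR = 750/13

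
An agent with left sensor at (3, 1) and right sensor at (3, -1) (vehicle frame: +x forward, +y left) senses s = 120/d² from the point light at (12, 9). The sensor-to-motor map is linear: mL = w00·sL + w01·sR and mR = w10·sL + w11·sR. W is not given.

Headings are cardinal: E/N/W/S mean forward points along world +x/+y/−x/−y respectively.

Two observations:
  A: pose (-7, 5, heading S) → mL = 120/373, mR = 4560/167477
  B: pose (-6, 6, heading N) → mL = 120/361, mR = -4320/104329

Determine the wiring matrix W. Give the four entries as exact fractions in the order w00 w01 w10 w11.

obs A: pose=(-7,5,S) → sL=120/373, sR=120/449, mL=120/373, mR=4560/167477
obs B: pose=(-6,6,N) → sL=120/361, sR=120/289, mL=120/361, mR=-4320/104329
sensor matrix S = [[120/373, 120/449], [120/361, 120/289]]; det S = 781804800/17472707933
solve [mL_A; mL_B] = S·[w00; w01] and [mR_A; mR_B] = S·[w10; w11]:
  w00 = 1, w01 = 0, w10 = 1/2, w11 = -1/2

1 0 1/2 -1/2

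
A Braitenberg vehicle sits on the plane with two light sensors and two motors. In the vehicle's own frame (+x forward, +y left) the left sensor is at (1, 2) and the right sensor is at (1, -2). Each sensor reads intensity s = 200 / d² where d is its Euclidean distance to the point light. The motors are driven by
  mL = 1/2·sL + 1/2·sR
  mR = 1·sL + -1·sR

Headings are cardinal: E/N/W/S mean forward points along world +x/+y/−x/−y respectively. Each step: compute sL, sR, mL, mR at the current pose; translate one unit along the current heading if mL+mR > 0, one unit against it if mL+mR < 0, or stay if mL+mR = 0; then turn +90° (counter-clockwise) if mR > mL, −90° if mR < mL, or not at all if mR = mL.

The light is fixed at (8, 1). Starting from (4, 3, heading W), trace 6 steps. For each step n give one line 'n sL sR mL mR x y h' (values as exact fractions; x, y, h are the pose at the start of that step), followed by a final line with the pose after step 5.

0 8 200/41 264/41 128/41 4 3 W
1 100/29 100/9 1900/261 -2000/261 3 3 N
2 8 200/17 168/17 -64/17 3 2 E
3 50 50/9 250/9 400/9 4 2 S
4 200/13 200/13 200/13 0 4 1 E
5 100 100/13 700/13 1200/13 5 1 S
final 5 0 E

n=0: pose=(4,3,W); sL=8, sR=200/41; mL=264/41, mR=128/41; mL+mR=392/41 → advance +1; mR−mL=-136/41 → turn -1·90°
n=1: pose=(3,3,N); sL=100/29, sR=100/9; mL=1900/261, mR=-2000/261; mL+mR=-100/261 → advance -1; mR−mL=-1300/87 → turn -1·90°
n=2: pose=(3,2,E); sL=8, sR=200/17; mL=168/17, mR=-64/17; mL+mR=104/17 → advance +1; mR−mL=-232/17 → turn -1·90°
n=3: pose=(4,2,S); sL=50, sR=50/9; mL=250/9, mR=400/9; mL+mR=650/9 → advance +1; mR−mL=50/3 → turn +1·90°
n=4: pose=(4,1,E); sL=200/13, sR=200/13; mL=200/13, mR=0; mL+mR=200/13 → advance +1; mR−mL=-200/13 → turn -1·90°
n=5: pose=(5,1,S); sL=100, sR=100/13; mL=700/13, mR=1200/13; mL+mR=1900/13 → advance +1; mR−mL=500/13 → turn +1·90°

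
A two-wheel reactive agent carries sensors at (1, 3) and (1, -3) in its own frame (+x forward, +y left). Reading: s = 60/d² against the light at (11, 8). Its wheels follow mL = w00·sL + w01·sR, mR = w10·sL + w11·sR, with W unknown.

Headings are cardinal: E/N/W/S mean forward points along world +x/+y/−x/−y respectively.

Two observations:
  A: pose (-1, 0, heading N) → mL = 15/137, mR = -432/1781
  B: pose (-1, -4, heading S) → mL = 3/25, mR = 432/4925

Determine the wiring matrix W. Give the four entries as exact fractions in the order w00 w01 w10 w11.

1/2 0 1 -1

obs A: pose=(-1,0,N) → sL=30/137, sR=6/13, mL=15/137, mR=-432/1781
obs B: pose=(-1,-4,S) → sL=6/25, sR=30/197, mL=3/25, mR=432/4925
sensor matrix S = [[30/137, 6/13], [6/25, 30/197]]; det S = -679104/8771425
solve [mL_A; mL_B] = S·[w00; w01] and [mR_A; mR_B] = S·[w10; w11]:
  w00 = 1/2, w01 = 0, w10 = 1, w11 = -1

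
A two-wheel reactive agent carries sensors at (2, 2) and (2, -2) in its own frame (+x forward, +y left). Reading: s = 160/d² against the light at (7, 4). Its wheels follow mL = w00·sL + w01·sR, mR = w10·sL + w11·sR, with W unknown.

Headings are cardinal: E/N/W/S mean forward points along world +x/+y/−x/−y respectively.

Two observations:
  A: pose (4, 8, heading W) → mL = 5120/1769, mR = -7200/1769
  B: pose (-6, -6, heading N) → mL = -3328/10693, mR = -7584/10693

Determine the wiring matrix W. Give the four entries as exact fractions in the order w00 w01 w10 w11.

1 -1 -1/2 -1/2

obs A: pose=(4,8,W) → sL=160/29, sR=160/61, mL=5120/1769, mR=-7200/1769
obs B: pose=(-6,-6,N) → sL=160/289, sR=32/37, mL=-3328/10693, mR=-7584/10693
sensor matrix S = [[160/29, 160/61], [160/289, 32/37]]; det S = 62791680/18915917
solve [mL_A; mL_B] = S·[w00; w01] and [mR_A; mR_B] = S·[w10; w11]:
  w00 = 1, w01 = -1, w10 = -1/2, w11 = -1/2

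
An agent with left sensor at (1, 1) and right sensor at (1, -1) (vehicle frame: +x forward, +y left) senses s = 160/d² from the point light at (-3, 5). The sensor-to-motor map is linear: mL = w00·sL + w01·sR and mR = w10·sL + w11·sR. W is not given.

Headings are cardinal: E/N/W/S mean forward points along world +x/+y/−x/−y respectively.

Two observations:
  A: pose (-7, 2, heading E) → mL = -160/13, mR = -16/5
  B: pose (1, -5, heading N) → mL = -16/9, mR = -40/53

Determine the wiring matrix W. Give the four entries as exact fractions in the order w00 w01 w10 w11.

obs A: pose=(-7,2,E) → sL=160/13, sR=32/5, mL=-160/13, mR=-16/5
obs B: pose=(1,-5,N) → sL=16/9, sR=80/53, mL=-16/9, mR=-40/53
sensor matrix S = [[160/13, 32/5], [16/9, 80/53]]; det S = 223232/31005
solve [mL_A; mL_B] = S·[w00; w01] and [mR_A; mR_B] = S·[w10; w11]:
  w00 = -1, w01 = 0, w10 = 0, w11 = -1/2

-1 0 0 -1/2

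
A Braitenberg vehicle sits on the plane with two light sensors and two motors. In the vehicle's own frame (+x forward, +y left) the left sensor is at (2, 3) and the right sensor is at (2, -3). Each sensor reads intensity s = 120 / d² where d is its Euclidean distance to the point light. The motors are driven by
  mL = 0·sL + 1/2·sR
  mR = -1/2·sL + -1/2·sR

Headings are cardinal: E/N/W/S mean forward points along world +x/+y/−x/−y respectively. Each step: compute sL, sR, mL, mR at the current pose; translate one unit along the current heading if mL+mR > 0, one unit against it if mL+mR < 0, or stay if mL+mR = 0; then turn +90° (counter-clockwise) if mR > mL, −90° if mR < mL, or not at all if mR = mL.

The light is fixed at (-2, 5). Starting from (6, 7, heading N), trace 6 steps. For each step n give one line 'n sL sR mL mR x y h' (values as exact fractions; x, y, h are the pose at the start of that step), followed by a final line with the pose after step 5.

0 120/41 120/137 60/137 -10680/5617 6 7 N
1 30/29 15/13 15/26 -825/754 6 6 E
2 120/101 120/17 60/17 -7080/1717 5 6 S
3 60/13 12/5 6/5 -228/65 5 7 W
4 120/41 120/137 60/137 -10680/5617 6 7 N
5 30/29 15/13 15/26 -825/754 6 6 E
final 5 6 S

n=0: pose=(6,7,N); sL=120/41, sR=120/137; mL=60/137, mR=-10680/5617; mL+mR=-60/41 → advance -1; mR−mL=-13140/5617 → turn -1·90°
n=1: pose=(6,6,E); sL=30/29, sR=15/13; mL=15/26, mR=-825/754; mL+mR=-15/29 → advance -1; mR−mL=-630/377 → turn -1·90°
n=2: pose=(5,6,S); sL=120/101, sR=120/17; mL=60/17, mR=-7080/1717; mL+mR=-60/101 → advance -1; mR−mL=-13140/1717 → turn -1·90°
n=3: pose=(5,7,W); sL=60/13, sR=12/5; mL=6/5, mR=-228/65; mL+mR=-30/13 → advance -1; mR−mL=-306/65 → turn -1·90°
n=4: pose=(6,7,N); sL=120/41, sR=120/137; mL=60/137, mR=-10680/5617; mL+mR=-60/41 → advance -1; mR−mL=-13140/5617 → turn -1·90°
n=5: pose=(6,6,E); sL=30/29, sR=15/13; mL=15/26, mR=-825/754; mL+mR=-15/29 → advance -1; mR−mL=-630/377 → turn -1·90°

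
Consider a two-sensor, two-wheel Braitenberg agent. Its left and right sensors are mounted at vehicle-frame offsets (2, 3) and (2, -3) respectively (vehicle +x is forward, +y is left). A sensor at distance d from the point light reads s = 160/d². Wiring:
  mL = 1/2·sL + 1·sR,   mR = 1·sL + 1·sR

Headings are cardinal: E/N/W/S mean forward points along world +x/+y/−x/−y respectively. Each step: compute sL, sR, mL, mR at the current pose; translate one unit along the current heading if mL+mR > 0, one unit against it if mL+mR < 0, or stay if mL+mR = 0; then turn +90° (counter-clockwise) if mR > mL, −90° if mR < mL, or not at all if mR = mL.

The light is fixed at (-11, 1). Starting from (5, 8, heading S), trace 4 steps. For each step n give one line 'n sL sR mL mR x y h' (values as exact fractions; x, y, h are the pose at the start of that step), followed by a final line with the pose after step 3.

0 80/193 80/97 19320/18721 23200/18721 5 8 S
1 32/81 160/333 2032/2997 2624/2997 5 7 E
2 8/13 10/29 246/377 362/377 6 7 N
3 160/241 32/65 12912/15665 18112/15665 6 8 W
final 5 8 S

n=0: pose=(5,8,S); sL=80/193, sR=80/97; mL=19320/18721, mR=23200/18721; mL+mR=42520/18721 → advance +1; mR−mL=40/193 → turn +1·90°
n=1: pose=(5,7,E); sL=32/81, sR=160/333; mL=2032/2997, mR=2624/2997; mL+mR=1552/999 → advance +1; mR−mL=16/81 → turn +1·90°
n=2: pose=(6,7,N); sL=8/13, sR=10/29; mL=246/377, mR=362/377; mL+mR=608/377 → advance +1; mR−mL=4/13 → turn +1·90°
n=3: pose=(6,8,W); sL=160/241, sR=32/65; mL=12912/15665, mR=18112/15665; mL+mR=31024/15665 → advance +1; mR−mL=80/241 → turn +1·90°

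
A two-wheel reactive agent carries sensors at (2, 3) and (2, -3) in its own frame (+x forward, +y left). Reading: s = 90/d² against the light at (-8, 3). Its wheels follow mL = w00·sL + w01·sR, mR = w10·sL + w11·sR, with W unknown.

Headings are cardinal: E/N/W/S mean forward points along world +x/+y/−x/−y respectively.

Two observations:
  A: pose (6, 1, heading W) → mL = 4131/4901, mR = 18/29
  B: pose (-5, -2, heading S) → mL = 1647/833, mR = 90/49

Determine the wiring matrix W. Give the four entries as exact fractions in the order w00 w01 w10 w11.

obs A: pose=(6,1,W) → sL=90/169, sR=18/29, mL=4131/4901, mR=18/29
obs B: pose=(-5,-2,S) → sL=18/17, sR=90/49, mL=1647/833, mR=90/49
sensor matrix S = [[90/169, 18/29], [18/17, 90/49]]; det S = 1310256/4082533
solve [mL_A; mL_B] = S·[w00; w01] and [mR_A; mR_B] = S·[w10; w11]:
  w00 = 1, w01 = 1/2, w10 = 0, w11 = 1

1 1/2 0 1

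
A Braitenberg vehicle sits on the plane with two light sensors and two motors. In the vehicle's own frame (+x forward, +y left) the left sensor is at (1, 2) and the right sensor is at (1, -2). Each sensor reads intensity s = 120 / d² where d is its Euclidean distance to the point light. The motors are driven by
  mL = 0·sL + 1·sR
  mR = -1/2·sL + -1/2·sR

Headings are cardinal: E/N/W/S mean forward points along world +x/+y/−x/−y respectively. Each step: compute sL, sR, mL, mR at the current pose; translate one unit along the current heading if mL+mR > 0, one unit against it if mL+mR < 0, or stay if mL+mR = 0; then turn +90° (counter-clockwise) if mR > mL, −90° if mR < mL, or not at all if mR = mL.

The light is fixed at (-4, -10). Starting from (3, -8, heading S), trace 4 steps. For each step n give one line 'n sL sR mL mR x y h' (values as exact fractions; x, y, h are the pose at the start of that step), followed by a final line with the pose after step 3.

n=0: pose=(3,-8,S); sL=60/41, sR=60/13; mL=60/13, mR=-1620/533; mL+mR=840/533 → advance +1; mR−mL=-4080/533 → turn -1·90°
n=1: pose=(3,-9,W); sL=120/37, sR=8/3; mL=8/3, mR=-328/111; mL+mR=-32/111 → advance -1; mR−mL=-208/37 → turn -1·90°
n=2: pose=(4,-9,N); sL=3, sR=15/13; mL=15/13, mR=-27/13; mL+mR=-12/13 → advance -1; mR−mL=-42/13 → turn -1·90°
n=3: pose=(4,-10,E); sL=24/17, sR=24/17; mL=24/17, mR=-24/17; mL+mR=0 → advance +0; mR−mL=-48/17 → turn -1·90°

0 60/41 60/13 60/13 -1620/533 3 -8 S
1 120/37 8/3 8/3 -328/111 3 -9 W
2 3 15/13 15/13 -27/13 4 -9 N
3 24/17 24/17 24/17 -24/17 4 -10 E
final 4 -10 S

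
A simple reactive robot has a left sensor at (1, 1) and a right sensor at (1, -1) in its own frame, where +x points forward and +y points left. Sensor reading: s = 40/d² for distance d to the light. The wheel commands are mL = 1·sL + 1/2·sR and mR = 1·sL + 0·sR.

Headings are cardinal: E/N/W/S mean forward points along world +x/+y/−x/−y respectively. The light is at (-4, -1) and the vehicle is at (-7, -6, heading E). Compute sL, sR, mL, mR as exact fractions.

2 1 5/2 2

left sensor world pos  = (-6, -5); dL² = 20
right sensor world pos = (-6, -7); dR² = 40
sL = 40/20 = 2
sR = 40/40 = 1
mL = 1·sL + 1/2·sR = 5/2
mR = 1·sL + 0·sR = 2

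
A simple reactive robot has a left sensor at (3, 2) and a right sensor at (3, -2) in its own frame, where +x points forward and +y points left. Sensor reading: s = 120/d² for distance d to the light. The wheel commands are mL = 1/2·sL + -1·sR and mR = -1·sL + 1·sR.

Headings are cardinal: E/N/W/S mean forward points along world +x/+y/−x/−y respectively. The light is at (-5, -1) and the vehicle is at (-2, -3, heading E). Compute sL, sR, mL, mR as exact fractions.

left sensor world pos  = (1, -1); dL² = 36
right sensor world pos = (1, -5); dR² = 52
sL = 120/36 = 10/3
sR = 120/52 = 30/13
mL = 1/2·sL + -1·sR = -25/39
mR = -1·sL + 1·sR = -40/39

10/3 30/13 -25/39 -40/39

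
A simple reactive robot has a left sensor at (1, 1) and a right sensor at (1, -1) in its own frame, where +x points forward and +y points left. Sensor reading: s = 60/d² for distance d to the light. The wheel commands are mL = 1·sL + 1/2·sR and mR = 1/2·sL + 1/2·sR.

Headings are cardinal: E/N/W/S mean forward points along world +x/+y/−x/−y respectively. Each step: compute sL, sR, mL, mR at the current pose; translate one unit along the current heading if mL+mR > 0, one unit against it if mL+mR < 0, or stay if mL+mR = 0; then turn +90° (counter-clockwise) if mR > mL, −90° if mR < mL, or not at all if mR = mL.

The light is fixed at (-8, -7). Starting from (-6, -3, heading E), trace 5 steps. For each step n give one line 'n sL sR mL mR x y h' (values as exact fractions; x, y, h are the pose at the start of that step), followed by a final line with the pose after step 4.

0 30/17 10/3 175/51 130/51 -6 -3 E
1 12/5 60/13 306/65 228/65 -5 -3 S
2 15/2 3 9 21/4 -5 -4 W
3 60/17 12/5 402/85 252/85 -6 -4 N
4 30/17 10/3 175/51 130/51 -6 -3 E
final -5 -3 S

n=0: pose=(-6,-3,E); sL=30/17, sR=10/3; mL=175/51, mR=130/51; mL+mR=305/51 → advance +1; mR−mL=-15/17 → turn -1·90°
n=1: pose=(-5,-3,S); sL=12/5, sR=60/13; mL=306/65, mR=228/65; mL+mR=534/65 → advance +1; mR−mL=-6/5 → turn -1·90°
n=2: pose=(-5,-4,W); sL=15/2, sR=3; mL=9, mR=21/4; mL+mR=57/4 → advance +1; mR−mL=-15/4 → turn -1·90°
n=3: pose=(-6,-4,N); sL=60/17, sR=12/5; mL=402/85, mR=252/85; mL+mR=654/85 → advance +1; mR−mL=-30/17 → turn -1·90°
n=4: pose=(-6,-3,E); sL=30/17, sR=10/3; mL=175/51, mR=130/51; mL+mR=305/51 → advance +1; mR−mL=-15/17 → turn -1·90°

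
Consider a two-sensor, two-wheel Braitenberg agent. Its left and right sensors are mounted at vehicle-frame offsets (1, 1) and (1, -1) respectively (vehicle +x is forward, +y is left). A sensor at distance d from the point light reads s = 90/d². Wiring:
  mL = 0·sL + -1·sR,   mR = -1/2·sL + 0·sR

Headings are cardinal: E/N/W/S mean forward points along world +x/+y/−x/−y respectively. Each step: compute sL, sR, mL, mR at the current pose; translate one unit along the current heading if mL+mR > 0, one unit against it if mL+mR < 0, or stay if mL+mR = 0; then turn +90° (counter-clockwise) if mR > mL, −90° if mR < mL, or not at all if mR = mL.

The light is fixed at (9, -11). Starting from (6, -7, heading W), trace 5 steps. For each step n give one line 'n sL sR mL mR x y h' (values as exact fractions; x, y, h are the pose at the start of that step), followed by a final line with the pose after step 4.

n=0: pose=(6,-7,W); sL=18/5, sR=90/41; mL=-90/41, mR=-9/5; mL+mR=-819/205 → advance -1; mR−mL=81/205 → turn +1·90°
n=1: pose=(7,-7,S); sL=9, sR=5; mL=-5, mR=-9/2; mL+mR=-19/2 → advance -1; mR−mL=1/2 → turn +1·90°
n=2: pose=(7,-6,E); sL=90/37, sR=90/17; mL=-90/17, mR=-45/37; mL+mR=-4095/629 → advance -1; mR−mL=2565/629 → turn +1·90°
n=3: pose=(6,-6,N); sL=45/26, sR=9/4; mL=-9/4, mR=-45/52; mL+mR=-81/26 → advance -1; mR−mL=18/13 → turn +1·90°
n=4: pose=(6,-7,W); sL=18/5, sR=90/41; mL=-90/41, mR=-9/5; mL+mR=-819/205 → advance -1; mR−mL=81/205 → turn +1·90°

0 18/5 90/41 -90/41 -9/5 6 -7 W
1 9 5 -5 -9/2 7 -7 S
2 90/37 90/17 -90/17 -45/37 7 -6 E
3 45/26 9/4 -9/4 -45/52 6 -6 N
4 18/5 90/41 -90/41 -9/5 6 -7 W
final 7 -7 S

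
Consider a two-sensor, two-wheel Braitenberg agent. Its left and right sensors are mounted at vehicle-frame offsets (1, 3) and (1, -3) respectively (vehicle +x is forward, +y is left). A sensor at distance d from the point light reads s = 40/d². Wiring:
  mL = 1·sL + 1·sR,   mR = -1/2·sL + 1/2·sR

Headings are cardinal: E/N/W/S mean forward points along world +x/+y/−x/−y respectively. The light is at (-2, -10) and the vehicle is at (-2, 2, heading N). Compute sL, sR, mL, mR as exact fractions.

20/89 20/89 40/89 0

left sensor world pos  = (-5, 3); dL² = 178
right sensor world pos = (1, 3); dR² = 178
sL = 40/178 = 20/89
sR = 40/178 = 20/89
mL = 1·sL + 1·sR = 40/89
mR = -1/2·sL + 1/2·sR = 0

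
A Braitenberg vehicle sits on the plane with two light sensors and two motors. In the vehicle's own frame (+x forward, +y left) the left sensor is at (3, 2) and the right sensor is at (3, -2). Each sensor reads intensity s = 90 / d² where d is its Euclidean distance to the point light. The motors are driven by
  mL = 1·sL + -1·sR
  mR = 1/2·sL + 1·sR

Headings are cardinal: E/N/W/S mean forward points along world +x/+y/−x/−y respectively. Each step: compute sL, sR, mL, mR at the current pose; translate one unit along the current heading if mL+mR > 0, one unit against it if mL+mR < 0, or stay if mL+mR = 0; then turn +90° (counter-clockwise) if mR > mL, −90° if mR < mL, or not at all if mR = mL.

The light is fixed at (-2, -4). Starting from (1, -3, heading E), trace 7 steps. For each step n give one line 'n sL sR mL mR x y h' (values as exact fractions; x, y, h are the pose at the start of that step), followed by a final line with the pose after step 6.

n=0: pose=(1,-3,E); sL=2, sR=90/37; mL=-16/37, mR=127/37; mL+mR=3 → advance +1; mR−mL=143/37 → turn +1·90°
n=1: pose=(2,-3,N); sL=9/2, sR=45/26; mL=36/13, mR=207/52; mL+mR=27/4 → advance +1; mR−mL=63/52 → turn +1·90°
n=2: pose=(2,-2,W); sL=90, sR=90/17; mL=1440/17, mR=855/17; mL+mR=135 → advance +1; mR−mL=-585/17 → turn -1·90°
n=3: pose=(1,-2,N); sL=45/13, sR=9/5; mL=108/65, mR=459/130; mL+mR=135/26 → advance +1; mR−mL=243/130 → turn +1·90°
n=4: pose=(1,-1,W); sL=90, sR=18/5; mL=432/5, mR=243/5; mL+mR=135 → advance +1; mR−mL=-189/5 → turn -1·90°
n=5: pose=(0,-1,N); sL=5/2, sR=45/26; mL=10/13, mR=155/52; mL+mR=15/4 → advance +1; mR−mL=115/52 → turn +1·90°
n=6: pose=(0,0,W); sL=18, sR=90/37; mL=576/37, mR=423/37; mL+mR=27 → advance +1; mR−mL=-153/37 → turn -1·90°

0 2 90/37 -16/37 127/37 1 -3 E
1 9/2 45/26 36/13 207/52 2 -3 N
2 90 90/17 1440/17 855/17 2 -2 W
3 45/13 9/5 108/65 459/130 1 -2 N
4 90 18/5 432/5 243/5 1 -1 W
5 5/2 45/26 10/13 155/52 0 -1 N
6 18 90/37 576/37 423/37 0 0 W
final -1 0 N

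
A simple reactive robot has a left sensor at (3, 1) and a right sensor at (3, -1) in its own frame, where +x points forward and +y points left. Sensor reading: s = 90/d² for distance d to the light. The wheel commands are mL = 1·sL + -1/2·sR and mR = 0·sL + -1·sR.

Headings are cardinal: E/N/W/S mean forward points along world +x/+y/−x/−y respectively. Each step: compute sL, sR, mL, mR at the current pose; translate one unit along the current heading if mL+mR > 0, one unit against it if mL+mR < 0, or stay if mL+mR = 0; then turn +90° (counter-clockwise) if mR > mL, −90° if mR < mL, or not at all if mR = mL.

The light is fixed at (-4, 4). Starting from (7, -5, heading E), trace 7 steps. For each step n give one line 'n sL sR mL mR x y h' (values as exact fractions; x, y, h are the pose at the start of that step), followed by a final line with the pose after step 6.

n=0: pose=(7,-5,E); sL=9/26, sR=45/148; mL=747/3848, mR=-45/148; mL+mR=-423/3848 → advance -1; mR−mL=-1917/3848 → turn -1·90°
n=1: pose=(6,-5,S); sL=18/53, sR=2/5; mL=37/265, mR=-2/5; mL+mR=-69/265 → advance -1; mR−mL=-143/265 → turn -1·90°
n=2: pose=(6,-4,W); sL=9/13, sR=45/49; mL=297/1274, mR=-45/49; mL+mR=-873/1274 → advance -1; mR−mL=-1467/1274 → turn -1·90°
n=3: pose=(7,-4,N); sL=18/25, sR=90/169; mL=1917/4225, mR=-90/169; mL+mR=-333/4225 → advance -1; mR−mL=-4167/4225 → turn -1·90°
n=4: pose=(7,-5,E); sL=9/26, sR=45/148; mL=747/3848, mR=-45/148; mL+mR=-423/3848 → advance -1; mR−mL=-1917/3848 → turn -1·90°
n=5: pose=(6,-5,S); sL=18/53, sR=2/5; mL=37/265, mR=-2/5; mL+mR=-69/265 → advance -1; mR−mL=-143/265 → turn -1·90°
n=6: pose=(6,-4,W); sL=9/13, sR=45/49; mL=297/1274, mR=-45/49; mL+mR=-873/1274 → advance -1; mR−mL=-1467/1274 → turn -1·90°

0 9/26 45/148 747/3848 -45/148 7 -5 E
1 18/53 2/5 37/265 -2/5 6 -5 S
2 9/13 45/49 297/1274 -45/49 6 -4 W
3 18/25 90/169 1917/4225 -90/169 7 -4 N
4 9/26 45/148 747/3848 -45/148 7 -5 E
5 18/53 2/5 37/265 -2/5 6 -5 S
6 9/13 45/49 297/1274 -45/49 6 -4 W
final 7 -4 N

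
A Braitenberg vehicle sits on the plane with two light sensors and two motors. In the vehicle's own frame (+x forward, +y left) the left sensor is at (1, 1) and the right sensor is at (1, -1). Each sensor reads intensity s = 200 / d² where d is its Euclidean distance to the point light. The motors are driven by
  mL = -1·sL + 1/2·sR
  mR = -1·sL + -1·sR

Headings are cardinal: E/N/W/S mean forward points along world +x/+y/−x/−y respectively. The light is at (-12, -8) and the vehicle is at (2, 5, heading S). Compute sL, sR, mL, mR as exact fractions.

left sensor world pos  = (3, 4); dL² = 369
right sensor world pos = (1, 4); dR² = 313
sL = 200/369 = 200/369
sR = 200/313 = 200/313
mL = -1·sL + 1/2·sR = -25700/115497
mR = -1·sL + -1·sR = -136400/115497

200/369 200/313 -25700/115497 -136400/115497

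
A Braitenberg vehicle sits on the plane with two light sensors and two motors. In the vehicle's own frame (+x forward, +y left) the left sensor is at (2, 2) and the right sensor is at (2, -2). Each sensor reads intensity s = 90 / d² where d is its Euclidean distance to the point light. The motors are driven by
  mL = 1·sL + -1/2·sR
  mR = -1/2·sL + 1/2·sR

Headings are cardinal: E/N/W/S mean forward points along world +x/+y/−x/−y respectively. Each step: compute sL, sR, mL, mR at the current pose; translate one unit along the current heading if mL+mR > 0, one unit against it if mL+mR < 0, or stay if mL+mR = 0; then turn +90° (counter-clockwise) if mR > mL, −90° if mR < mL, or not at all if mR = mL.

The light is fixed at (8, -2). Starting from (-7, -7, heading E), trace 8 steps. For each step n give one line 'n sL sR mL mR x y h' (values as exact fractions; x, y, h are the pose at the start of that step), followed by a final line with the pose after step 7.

n=0: pose=(-7,-7,E); sL=45/89, sR=45/109; mL=5805/19402, mR=-450/9701; mL+mR=45/178 → advance +1; mR−mL=-6705/19402 → turn -1·90°
n=1: pose=(-6,-7,S); sL=90/193, sR=18/61; mL=3753/11773, mR=-1008/11773; mL+mR=45/193 → advance +1; mR−mL=-4761/11773 → turn -1·90°
n=2: pose=(-6,-8,W); sL=9/32, sR=45/136; mL=63/544, mR=27/1088; mL+mR=9/64 → advance +1; mR−mL=-99/1088 → turn -1·90°
n=3: pose=(-7,-8,N); sL=18/61, sR=18/37; mL=117/2257, mR=216/2257; mL+mR=9/61 → advance +1; mR−mL=99/2257 → turn +1·90°
n=4: pose=(-7,-7,W); sL=45/169, sR=45/149; mL=5805/50362, mR=450/25181; mL+mR=45/338 → advance +1; mR−mL=-4905/50362 → turn -1·90°
n=5: pose=(-8,-7,N); sL=10/37, sR=18/41; mL=77/1517, mR=128/1517; mL+mR=5/37 → advance +1; mR−mL=51/1517 → turn +1·90°
n=6: pose=(-8,-6,W); sL=1/4, sR=45/164; mL=37/328, mR=1/82; mL+mR=1/8 → advance +1; mR−mL=-33/328 → turn -1·90°
n=7: pose=(-9,-6,N); sL=18/73, sR=90/229; mL=837/16717, mR=1224/16717; mL+mR=9/73 → advance +1; mR−mL=387/16717 → turn +1·90°

0 45/89 45/109 5805/19402 -450/9701 -7 -7 E
1 90/193 18/61 3753/11773 -1008/11773 -6 -7 S
2 9/32 45/136 63/544 27/1088 -6 -8 W
3 18/61 18/37 117/2257 216/2257 -7 -8 N
4 45/169 45/149 5805/50362 450/25181 -7 -7 W
5 10/37 18/41 77/1517 128/1517 -8 -7 N
6 1/4 45/164 37/328 1/82 -8 -6 W
7 18/73 90/229 837/16717 1224/16717 -9 -6 N
final -9 -5 W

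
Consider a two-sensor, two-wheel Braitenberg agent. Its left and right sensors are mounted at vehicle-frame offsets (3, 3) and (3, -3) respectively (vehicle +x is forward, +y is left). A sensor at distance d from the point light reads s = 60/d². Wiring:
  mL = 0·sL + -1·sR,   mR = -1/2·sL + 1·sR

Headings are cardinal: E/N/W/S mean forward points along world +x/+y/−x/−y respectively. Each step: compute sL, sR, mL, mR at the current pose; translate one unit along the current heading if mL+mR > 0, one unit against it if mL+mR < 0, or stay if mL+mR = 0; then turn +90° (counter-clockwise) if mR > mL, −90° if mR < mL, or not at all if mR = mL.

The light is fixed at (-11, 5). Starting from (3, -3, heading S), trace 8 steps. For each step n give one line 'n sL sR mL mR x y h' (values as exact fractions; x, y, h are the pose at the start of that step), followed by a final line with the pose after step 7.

0 6/41 30/121 -30/121 867/4961 3 -3 S
1 12/61 60/389 -60/389 1326/23729 3 -2 E
2 15/29 15/68 -15/68 -75/1972 2 -2 N
3 60/221 12/25 -12/25 1902/5525 2 -3 W
4 6/41 30/121 -30/121 867/4961 3 -3 S
5 12/61 60/389 -60/389 1326/23729 3 -2 E
6 15/29 15/68 -15/68 -75/1972 2 -2 N
7 60/221 12/25 -12/25 1902/5525 2 -3 W
final 3 -3 S

n=0: pose=(3,-3,S); sL=6/41, sR=30/121; mL=-30/121, mR=867/4961; mL+mR=-3/41 → advance -1; mR−mL=2097/4961 → turn +1·90°
n=1: pose=(3,-2,E); sL=12/61, sR=60/389; mL=-60/389, mR=1326/23729; mL+mR=-6/61 → advance -1; mR−mL=4986/23729 → turn +1·90°
n=2: pose=(2,-2,N); sL=15/29, sR=15/68; mL=-15/68, mR=-75/1972; mL+mR=-15/58 → advance -1; mR−mL=90/493 → turn +1·90°
n=3: pose=(2,-3,W); sL=60/221, sR=12/25; mL=-12/25, mR=1902/5525; mL+mR=-30/221 → advance -1; mR−mL=4554/5525 → turn +1·90°
n=4: pose=(3,-3,S); sL=6/41, sR=30/121; mL=-30/121, mR=867/4961; mL+mR=-3/41 → advance -1; mR−mL=2097/4961 → turn +1·90°
n=5: pose=(3,-2,E); sL=12/61, sR=60/389; mL=-60/389, mR=1326/23729; mL+mR=-6/61 → advance -1; mR−mL=4986/23729 → turn +1·90°
n=6: pose=(2,-2,N); sL=15/29, sR=15/68; mL=-15/68, mR=-75/1972; mL+mR=-15/58 → advance -1; mR−mL=90/493 → turn +1·90°
n=7: pose=(2,-3,W); sL=60/221, sR=12/25; mL=-12/25, mR=1902/5525; mL+mR=-30/221 → advance -1; mR−mL=4554/5525 → turn +1·90°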